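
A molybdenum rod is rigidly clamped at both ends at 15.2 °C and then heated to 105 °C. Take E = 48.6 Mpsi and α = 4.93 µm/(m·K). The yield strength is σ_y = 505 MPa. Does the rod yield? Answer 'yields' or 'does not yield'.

does not yield

E = 48.6 Mpsi = 335.1 GPa.
ΔT = 89.80 K. Constrained thermal stress σ = E·α·ΔT = 335.1×10³ MPa × 4.93×10⁻⁶ × 89.80 = 148 MPa (compressive).
Compare to σ_y = 505 MPa: σ < σ_y, so it does not yield.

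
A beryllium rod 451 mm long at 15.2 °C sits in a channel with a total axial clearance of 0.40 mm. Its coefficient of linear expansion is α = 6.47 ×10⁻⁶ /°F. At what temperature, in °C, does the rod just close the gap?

91.4 °C

α = 6.47×10⁻⁶/°F × 9/5 = 11.6×10⁻⁶/K.
α·L₀·ΔT = 0.4 mm ⇒ ΔT = 0.4 / (11.6×10⁻⁶ × 451.0) = 76.16 K.
T = 15.2 + 76.16 = 91.36 °C.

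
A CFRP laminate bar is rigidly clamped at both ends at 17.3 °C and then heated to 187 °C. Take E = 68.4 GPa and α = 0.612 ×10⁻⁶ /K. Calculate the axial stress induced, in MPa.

7.10 MPa

ΔT = 169.7 K. Constrained thermal stress σ = E·α·ΔT = 68.40×10³ MPa × 0.612×10⁻⁶ × 169.7 = 7.10 MPa (compressive).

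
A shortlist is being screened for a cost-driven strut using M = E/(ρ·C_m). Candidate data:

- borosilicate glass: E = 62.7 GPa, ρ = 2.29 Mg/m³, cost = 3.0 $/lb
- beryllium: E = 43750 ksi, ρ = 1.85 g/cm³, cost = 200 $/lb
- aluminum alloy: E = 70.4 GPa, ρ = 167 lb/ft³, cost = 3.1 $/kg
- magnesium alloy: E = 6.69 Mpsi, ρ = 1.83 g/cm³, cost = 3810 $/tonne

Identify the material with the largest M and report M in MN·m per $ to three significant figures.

aluminum alloy, M = 8.49 MN·m per $

Normalizing units and computing the index:
  borosilicate glass: E = 62.70 GPa, ρ = 2290 kg/m³, cost = 6.614 $/kg
  beryllium: E = 301.6 GPa, ρ = 1850 kg/m³, cost = 440.9 $/kg
  aluminum alloy: E = 70.40 GPa, ρ = 2675 kg/m³, cost = 3.100 $/kg
  magnesium alloy: E = 46.13 GPa, ρ = 1830 kg/m³, cost = 3.810 $/kg
  aluminum alloy: M = 8.49 MN·m per $
  magnesium alloy: M = 6.62 MN·m per $
  borosilicate glass: M = 4.14 MN·m per $
  beryllium: M = 0.370 MN·m per $
Aluminum alloy ranks first.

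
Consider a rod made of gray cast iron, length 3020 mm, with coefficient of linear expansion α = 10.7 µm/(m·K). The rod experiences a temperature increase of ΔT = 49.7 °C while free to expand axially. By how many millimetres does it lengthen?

1.61 mm

ΔL = α·L₀·ΔT = 10.7×10⁻⁶ × 3020 mm × 49.70 K = 1.61 mm.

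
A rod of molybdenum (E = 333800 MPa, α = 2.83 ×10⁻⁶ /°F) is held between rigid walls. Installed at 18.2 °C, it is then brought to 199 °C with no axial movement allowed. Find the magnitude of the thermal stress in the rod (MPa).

E = 333800 MPa = 333.8 GPa.
α = 2.83×10⁻⁶/°F × 9/5 = 5.09×10⁻⁶/K.
ΔT = 180.8 K. Constrained thermal stress σ = E·α·ΔT = 333.8×10³ MPa × 5.09×10⁻⁶ × 180.8 = 307 MPa (compressive).

307 MPa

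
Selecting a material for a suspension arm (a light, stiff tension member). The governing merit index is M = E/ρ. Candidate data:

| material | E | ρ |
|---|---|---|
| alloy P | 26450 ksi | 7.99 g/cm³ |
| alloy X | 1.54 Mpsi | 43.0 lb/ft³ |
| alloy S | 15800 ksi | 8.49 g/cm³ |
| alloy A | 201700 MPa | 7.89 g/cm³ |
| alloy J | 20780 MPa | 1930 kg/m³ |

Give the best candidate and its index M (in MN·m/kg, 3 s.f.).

Normalizing units and computing the index:
  alloy P: E = 182.4 GPa, ρ = 7990 kg/m³
  alloy X: E = 10.62 GPa, ρ = 688.8 kg/m³
  alloy S: E = 108.9 GPa, ρ = 8490 kg/m³
  alloy A: E = 201.7 GPa, ρ = 7890 kg/m³
  alloy J: E = 20.78 GPa, ρ = 1930 kg/m³
  alloy A: M = 25.6 MN·m/kg
  alloy P: M = 22.8 MN·m/kg
  alloy X: M = 15.4 MN·m/kg
  alloy S: M = 12.8 MN·m/kg
  alloy J: M = 10.8 MN·m/kg
The maximum is for alloy A.

alloy A, M = 25.6 MN·m/kg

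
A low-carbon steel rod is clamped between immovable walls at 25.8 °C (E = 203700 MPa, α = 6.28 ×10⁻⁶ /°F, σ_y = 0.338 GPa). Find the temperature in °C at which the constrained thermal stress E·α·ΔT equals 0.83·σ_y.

148 °C

E = 203700 MPa = 203.7 GPa.
α = 6.28×10⁻⁶/°F × 9/5 = 11.3×10⁻⁶/K.
σ_y = 0.338 GPa = 338.0 MPa.
E·α·ΔT = 280.5 MPa ⇒ ΔT = 280.5 / (203.7×10³ × 11.3×10⁻⁶) = 121.8 K.
T = 25.8 + 121.8 = 147.6 °C.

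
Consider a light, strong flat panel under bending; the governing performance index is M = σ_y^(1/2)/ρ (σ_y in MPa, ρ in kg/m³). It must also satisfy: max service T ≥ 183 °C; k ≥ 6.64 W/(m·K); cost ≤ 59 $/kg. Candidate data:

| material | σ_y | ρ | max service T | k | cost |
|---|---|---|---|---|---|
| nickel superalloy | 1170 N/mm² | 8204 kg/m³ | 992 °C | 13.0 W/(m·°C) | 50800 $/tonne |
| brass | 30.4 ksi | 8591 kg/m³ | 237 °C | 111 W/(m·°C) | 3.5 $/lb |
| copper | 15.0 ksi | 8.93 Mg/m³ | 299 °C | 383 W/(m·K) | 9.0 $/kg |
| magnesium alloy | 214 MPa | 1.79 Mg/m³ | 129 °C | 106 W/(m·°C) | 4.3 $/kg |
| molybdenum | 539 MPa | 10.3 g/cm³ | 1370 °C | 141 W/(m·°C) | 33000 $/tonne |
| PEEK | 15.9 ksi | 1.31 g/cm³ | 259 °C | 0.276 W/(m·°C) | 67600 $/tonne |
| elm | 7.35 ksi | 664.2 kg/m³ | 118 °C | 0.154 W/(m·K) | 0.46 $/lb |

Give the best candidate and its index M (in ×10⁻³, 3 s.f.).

Screen on constraints: max service T ≥ 183 °C; k ≥ 6.64 W/(m·K); cost ≤ 59 $/kg. Survivors: nickel superalloy, brass, copper, molybdenum.
Convert each candidate to consistent units, then evaluate M:
  nickel superalloy: σ_y = 1170 MPa, ρ = 8204 kg/m³
  brass: σ_y = 209.6 MPa, ρ = 8591 kg/m³
  copper: σ_y = 103.4 MPa, ρ = 8930 kg/m³
  molybdenum: σ_y = 539.0 MPa, ρ = 10300 kg/m³
  nickel superalloy: M = 4.17×10⁻³
  molybdenum: M = 2.25×10⁻³
  brass: M = 1.69×10⁻³
  copper: M = 1.14×10⁻³
Nickel superalloy ranks first.

nickel superalloy, M = 4.17×10⁻³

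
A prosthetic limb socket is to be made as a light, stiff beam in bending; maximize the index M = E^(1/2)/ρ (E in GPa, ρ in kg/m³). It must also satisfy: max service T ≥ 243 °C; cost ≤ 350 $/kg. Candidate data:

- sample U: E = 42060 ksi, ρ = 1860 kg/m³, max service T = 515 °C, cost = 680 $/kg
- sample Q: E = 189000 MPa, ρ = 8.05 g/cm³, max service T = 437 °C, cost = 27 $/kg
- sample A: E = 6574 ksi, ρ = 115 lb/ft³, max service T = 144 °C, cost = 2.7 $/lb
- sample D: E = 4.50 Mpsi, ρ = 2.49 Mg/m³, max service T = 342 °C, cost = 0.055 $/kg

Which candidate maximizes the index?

sample D

Screen on constraints: max service T ≥ 243 °C; cost ≤ 350 $/kg. Survivors: sample Q, sample D.
After converting to SI:
  sample Q: E = 189.0 GPa, ρ = 8050 kg/m³
  sample D: E = 31.03 GPa, ρ = 2490 kg/m³
  sample D: M = 2.24×10⁻³
  sample Q: M = 1.71×10⁻³
Highest index: sample D.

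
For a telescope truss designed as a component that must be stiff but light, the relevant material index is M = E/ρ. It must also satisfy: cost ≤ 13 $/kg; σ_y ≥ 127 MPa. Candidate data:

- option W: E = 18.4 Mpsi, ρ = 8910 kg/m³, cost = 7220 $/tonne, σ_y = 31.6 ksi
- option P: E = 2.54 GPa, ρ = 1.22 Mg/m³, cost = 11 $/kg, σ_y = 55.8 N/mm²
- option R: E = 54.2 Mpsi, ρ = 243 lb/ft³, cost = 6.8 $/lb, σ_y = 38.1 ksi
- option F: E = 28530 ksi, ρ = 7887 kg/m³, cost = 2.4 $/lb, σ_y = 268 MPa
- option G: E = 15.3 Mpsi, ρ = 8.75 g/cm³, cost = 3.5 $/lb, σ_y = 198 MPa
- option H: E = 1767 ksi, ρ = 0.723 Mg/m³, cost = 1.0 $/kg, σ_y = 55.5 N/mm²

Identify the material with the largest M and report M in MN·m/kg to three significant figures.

option F, M = 24.9 MN·m/kg

Screen on constraints: cost ≤ 13 $/kg; σ_y ≥ 127 MPa. Survivors: option W, option F, option G.
In SI units:
  option W: E = 126.9 GPa, ρ = 8910 kg/m³
  option F: E = 196.7 GPa, ρ = 7887 kg/m³
  option G: E = 105.5 GPa, ρ = 8750 kg/m³
  option F: M = 24.9 MN·m/kg
  option W: M = 14.2 MN·m/kg
  option G: M = 12.1 MN·m/kg
Option F has the largest M.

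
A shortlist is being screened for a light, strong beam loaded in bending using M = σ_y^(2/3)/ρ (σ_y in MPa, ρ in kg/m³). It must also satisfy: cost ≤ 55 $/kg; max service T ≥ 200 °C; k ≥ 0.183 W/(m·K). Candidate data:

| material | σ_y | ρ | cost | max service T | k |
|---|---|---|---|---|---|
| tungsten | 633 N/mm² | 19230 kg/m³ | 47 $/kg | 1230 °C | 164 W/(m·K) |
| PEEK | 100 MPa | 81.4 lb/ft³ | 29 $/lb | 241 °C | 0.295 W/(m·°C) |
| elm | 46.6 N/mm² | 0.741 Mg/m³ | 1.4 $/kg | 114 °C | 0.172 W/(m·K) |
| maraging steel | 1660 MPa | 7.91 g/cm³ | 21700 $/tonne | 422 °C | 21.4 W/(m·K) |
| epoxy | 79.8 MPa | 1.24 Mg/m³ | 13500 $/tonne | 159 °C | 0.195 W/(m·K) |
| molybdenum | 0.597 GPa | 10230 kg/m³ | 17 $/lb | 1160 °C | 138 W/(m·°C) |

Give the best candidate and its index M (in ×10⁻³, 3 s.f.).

maraging steel, M = 17.7×10⁻³

Screen on constraints: cost ≤ 55 $/kg; max service T ≥ 200 °C; k ≥ 0.183 W/(m·K). Survivors: tungsten, maraging steel, molybdenum.
After converting to SI:
  tungsten: σ_y = 633.0 MPa, ρ = 19230 kg/m³
  maraging steel: σ_y = 1660 MPa, ρ = 7910 kg/m³
  molybdenum: σ_y = 597.0 MPa, ρ = 10230 kg/m³
  maraging steel: M = 17.7×10⁻³
  molybdenum: M = 6.93×10⁻³
  tungsten: M = 3.83×10⁻³
Maraging steel has the largest M.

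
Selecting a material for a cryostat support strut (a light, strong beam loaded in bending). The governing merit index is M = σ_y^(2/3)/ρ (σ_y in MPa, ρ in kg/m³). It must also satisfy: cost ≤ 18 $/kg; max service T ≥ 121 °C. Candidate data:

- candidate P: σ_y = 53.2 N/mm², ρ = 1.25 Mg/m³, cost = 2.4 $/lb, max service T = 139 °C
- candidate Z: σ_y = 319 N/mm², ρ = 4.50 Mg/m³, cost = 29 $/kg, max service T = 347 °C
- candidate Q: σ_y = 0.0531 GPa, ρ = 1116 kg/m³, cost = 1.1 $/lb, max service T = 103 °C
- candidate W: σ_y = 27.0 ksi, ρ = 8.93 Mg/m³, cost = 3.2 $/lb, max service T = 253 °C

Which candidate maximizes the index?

Screen on constraints: cost ≤ 18 $/kg; max service T ≥ 121 °C. Survivors: candidate P, candidate W.
After converting to SI:
  candidate P: σ_y = 53.20 MPa, ρ = 1250 kg/m³
  candidate W: σ_y = 186.2 MPa, ρ = 8930 kg/m³
  candidate P: M = 11.3×10⁻³
  candidate W: M = 3.65×10⁻³
Highest index: candidate P.

candidate P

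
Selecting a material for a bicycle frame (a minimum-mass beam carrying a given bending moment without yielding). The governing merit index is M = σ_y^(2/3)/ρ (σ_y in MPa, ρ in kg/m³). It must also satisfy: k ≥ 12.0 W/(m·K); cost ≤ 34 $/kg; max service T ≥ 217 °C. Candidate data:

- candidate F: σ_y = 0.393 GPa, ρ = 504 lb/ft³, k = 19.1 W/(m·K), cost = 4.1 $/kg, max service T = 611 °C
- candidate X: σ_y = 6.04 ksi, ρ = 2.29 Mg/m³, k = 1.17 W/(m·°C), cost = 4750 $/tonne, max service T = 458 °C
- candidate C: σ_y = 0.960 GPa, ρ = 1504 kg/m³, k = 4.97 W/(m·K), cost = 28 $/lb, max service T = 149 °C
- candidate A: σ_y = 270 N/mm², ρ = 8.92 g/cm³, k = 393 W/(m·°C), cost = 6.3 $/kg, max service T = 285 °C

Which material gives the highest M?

Screen on constraints: k ≥ 12.0 W/(m·K); cost ≤ 34 $/kg; max service T ≥ 217 °C. Survivors: candidate F, candidate A.
Convert each candidate to consistent units, then evaluate M:
  candidate F: σ_y = 393.0 MPa, ρ = 8073 kg/m³
  candidate A: σ_y = 270.0 MPa, ρ = 8920 kg/m³
  candidate F: M = 6.65×10⁻³
  candidate A: M = 4.68×10⁻³
Candidate F has the largest M.

candidate F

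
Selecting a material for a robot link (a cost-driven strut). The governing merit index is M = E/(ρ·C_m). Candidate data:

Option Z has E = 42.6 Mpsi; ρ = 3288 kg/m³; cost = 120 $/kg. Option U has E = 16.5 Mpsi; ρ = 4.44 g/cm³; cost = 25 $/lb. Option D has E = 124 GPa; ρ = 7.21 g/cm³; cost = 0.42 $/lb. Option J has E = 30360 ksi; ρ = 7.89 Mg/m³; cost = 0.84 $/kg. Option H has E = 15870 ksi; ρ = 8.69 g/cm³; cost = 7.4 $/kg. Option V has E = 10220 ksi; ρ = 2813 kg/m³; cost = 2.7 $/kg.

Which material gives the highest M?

In SI units:
  option Z: E = 293.7 GPa, ρ = 3288 kg/m³, cost = 120.0 $/kg
  option U: E = 113.8 GPa, ρ = 4440 kg/m³, cost = 55.11 $/kg
  option D: E = 124.0 GPa, ρ = 7210 kg/m³, cost = 0.9259 $/kg
  option J: E = 209.3 GPa, ρ = 7890 kg/m³, cost = 0.8400 $/kg
  option H: E = 109.4 GPa, ρ = 8690 kg/m³, cost = 7.400 $/kg
  option V: E = 70.46 GPa, ρ = 2813 kg/m³, cost = 2.700 $/kg
  option J: M = 31.6 MN·m per $
  option D: M = 18.6 MN·m per $
  option V: M = 9.28 MN·m per $
  option H: M = 1.70 MN·m per $
  option Z: M = 0.744 MN·m per $
  option U: M = 0.465 MN·m per $
Highest index: option J.

option J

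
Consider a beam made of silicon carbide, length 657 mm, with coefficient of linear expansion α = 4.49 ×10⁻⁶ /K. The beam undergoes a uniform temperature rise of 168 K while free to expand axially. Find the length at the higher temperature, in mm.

657.50 mm

ΔL = α·L₀·ΔT = 4.49×10⁻⁶ × 657 mm × 168.0 K = 0.496 mm.
L = L₀ + ΔL = 657 + 0.496 = 657.50 mm.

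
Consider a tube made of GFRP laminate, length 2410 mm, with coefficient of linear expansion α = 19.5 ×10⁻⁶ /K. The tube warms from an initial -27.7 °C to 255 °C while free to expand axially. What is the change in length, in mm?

ΔT = 255 − (-27.7) = 282.7 K.
ΔL = α·L₀·ΔT = 19.5×10⁻⁶ × 2410 mm × 282.7 K = 13.3 mm.

13.3 mm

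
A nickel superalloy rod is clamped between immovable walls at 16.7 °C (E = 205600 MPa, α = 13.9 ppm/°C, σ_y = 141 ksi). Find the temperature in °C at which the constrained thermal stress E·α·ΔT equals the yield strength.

357 °C

E = 205600 MPa = 205.6 GPa.
σ_y = 141 ksi = 972.2 MPa.
E·α·ΔT = 972.2 MPa ⇒ ΔT = 972.2 / (205.6×10³ × 13.9×10⁻⁶) = 340.2 K.
T = 16.7 + 340.2 = 356.9 °C.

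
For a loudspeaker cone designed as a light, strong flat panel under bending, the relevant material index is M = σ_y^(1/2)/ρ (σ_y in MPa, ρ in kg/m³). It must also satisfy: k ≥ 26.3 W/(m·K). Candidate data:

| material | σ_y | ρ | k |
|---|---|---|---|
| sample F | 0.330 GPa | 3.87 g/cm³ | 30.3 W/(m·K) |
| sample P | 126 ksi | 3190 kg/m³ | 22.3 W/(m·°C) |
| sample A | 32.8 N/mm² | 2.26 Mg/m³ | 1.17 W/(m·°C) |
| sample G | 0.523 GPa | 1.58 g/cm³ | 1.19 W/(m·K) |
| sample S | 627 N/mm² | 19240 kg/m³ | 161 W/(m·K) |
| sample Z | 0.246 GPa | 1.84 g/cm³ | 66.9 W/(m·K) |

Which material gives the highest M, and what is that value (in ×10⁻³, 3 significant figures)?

sample Z, M = 8.52×10⁻³

Screen on constraints: k ≥ 26.3 W/(m·K). Survivors: sample F, sample S, sample Z.
Convert each candidate to consistent units, then evaluate M:
  sample F: σ_y = 330.0 MPa, ρ = 3870 kg/m³
  sample S: σ_y = 627.0 MPa, ρ = 19240 kg/m³
  sample Z: σ_y = 246.0 MPa, ρ = 1840 kg/m³
  sample Z: M = 8.52×10⁻³
  sample F: M = 4.69×10⁻³
  sample S: M = 1.30×10⁻³
Highest index: sample Z.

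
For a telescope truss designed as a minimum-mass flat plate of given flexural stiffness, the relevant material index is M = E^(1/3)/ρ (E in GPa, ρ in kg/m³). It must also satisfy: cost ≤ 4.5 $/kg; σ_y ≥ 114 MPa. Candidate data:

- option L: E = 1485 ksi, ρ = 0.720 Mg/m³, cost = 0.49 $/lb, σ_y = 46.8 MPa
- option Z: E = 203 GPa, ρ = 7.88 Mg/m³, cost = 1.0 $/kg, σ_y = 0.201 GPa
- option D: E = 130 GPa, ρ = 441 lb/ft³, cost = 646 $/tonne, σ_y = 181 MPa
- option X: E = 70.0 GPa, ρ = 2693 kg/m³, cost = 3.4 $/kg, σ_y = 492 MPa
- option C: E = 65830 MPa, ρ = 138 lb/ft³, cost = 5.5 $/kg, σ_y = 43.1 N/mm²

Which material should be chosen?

Screen on constraints: cost ≤ 4.5 $/kg; σ_y ≥ 114 MPa. Survivors: option Z, option D, option X.
Convert each candidate to consistent units, then evaluate M:
  option Z: E = 203.0 GPa, ρ = 7880 kg/m³
  option D: E = 130.0 GPa, ρ = 7064 kg/m³
  option X: E = 70.00 GPa, ρ = 2693 kg/m³
  option X: M = 1.53×10⁻³
  option Z: M = 0.746×10⁻³
  option D: M = 0.717×10⁻³
Option X has the largest M.

option X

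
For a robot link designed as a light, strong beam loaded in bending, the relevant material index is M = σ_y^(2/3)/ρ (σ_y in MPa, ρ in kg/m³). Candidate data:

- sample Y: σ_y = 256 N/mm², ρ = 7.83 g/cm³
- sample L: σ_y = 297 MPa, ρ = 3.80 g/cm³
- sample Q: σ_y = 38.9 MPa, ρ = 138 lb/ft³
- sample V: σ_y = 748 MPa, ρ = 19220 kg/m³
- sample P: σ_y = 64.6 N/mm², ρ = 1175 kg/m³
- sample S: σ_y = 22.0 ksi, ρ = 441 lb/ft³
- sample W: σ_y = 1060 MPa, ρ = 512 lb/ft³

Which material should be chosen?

Putting every candidate on a common basis:
  sample Y: σ_y = 256.0 MPa, ρ = 7830 kg/m³
  sample L: σ_y = 297.0 MPa, ρ = 3800 kg/m³
  sample Q: σ_y = 38.90 MPa, ρ = 2211 kg/m³
  sample V: σ_y = 748.0 MPa, ρ = 19220 kg/m³
  sample P: σ_y = 64.60 MPa, ρ = 1175 kg/m³
  sample S: σ_y = 151.7 MPa, ρ = 7064 kg/m³
  sample W: σ_y = 1060 MPa, ρ = 8201 kg/m³
  sample P: M = 13.7×10⁻³
  sample W: M = 12.7×10⁻³
  sample L: M = 11.7×10⁻³
  sample Q: M = 5.19×10⁻³
  sample Y: M = 5.15×10⁻³
  sample V: M = 4.29×10⁻³
  sample S: M = 4.03×10⁻³
Sample P ranks first.

sample P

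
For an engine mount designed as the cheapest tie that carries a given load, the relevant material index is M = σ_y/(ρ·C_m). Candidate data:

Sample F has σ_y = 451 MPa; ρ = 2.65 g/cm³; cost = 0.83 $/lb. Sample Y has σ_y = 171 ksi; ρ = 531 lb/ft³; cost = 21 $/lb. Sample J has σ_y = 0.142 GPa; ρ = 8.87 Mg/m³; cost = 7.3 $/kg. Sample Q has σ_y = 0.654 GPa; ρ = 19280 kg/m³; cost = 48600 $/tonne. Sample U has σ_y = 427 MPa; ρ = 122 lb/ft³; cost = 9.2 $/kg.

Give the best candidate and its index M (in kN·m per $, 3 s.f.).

sample F, M = 93.0 kN·m per $

Convert each candidate to consistent units, then evaluate M:
  sample F: σ_y = 451.0 MPa, ρ = 2650 kg/m³, cost = 1.830 $/kg
  sample Y: σ_y = 1179 MPa, ρ = 8506 kg/m³, cost = 46.30 $/kg
  sample J: σ_y = 142.0 MPa, ρ = 8870 kg/m³, cost = 7.300 $/kg
  sample Q: σ_y = 654.0 MPa, ρ = 19280 kg/m³, cost = 48.60 $/kg
  sample U: σ_y = 427.0 MPa, ρ = 1954 kg/m³, cost = 9.200 $/kg
  sample F: M = 93.0 kN·m per $
  sample U: M = 23.7 kN·m per $
  sample Y: M = 2.99 kN·m per $
  sample J: M = 2.19 kN·m per $
  sample Q: M = 0.698 kN·m per $
Sample F has the largest M.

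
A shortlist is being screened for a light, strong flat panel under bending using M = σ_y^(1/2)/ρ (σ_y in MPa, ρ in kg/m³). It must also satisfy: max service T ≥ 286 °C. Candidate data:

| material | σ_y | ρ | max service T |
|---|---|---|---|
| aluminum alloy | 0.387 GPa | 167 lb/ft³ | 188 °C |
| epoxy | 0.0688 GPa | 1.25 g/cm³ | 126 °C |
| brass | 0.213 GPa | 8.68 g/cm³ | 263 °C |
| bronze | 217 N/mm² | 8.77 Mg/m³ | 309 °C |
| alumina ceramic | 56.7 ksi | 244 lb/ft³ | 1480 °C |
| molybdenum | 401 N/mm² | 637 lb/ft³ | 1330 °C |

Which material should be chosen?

Screen on constraints: max service T ≥ 286 °C. Survivors: bronze, alumina ceramic, molybdenum.
Convert each candidate to consistent units, then evaluate M:
  bronze: σ_y = 217.0 MPa, ρ = 8770 kg/m³
  alumina ceramic: σ_y = 390.9 MPa, ρ = 3909 kg/m³
  molybdenum: σ_y = 401.0 MPa, ρ = 10200 kg/m³
  alumina ceramic: M = 5.06×10⁻³
  molybdenum: M = 1.96×10⁻³
  bronze: M = 1.68×10⁻³
Alumina ceramic ranks first.

alumina ceramic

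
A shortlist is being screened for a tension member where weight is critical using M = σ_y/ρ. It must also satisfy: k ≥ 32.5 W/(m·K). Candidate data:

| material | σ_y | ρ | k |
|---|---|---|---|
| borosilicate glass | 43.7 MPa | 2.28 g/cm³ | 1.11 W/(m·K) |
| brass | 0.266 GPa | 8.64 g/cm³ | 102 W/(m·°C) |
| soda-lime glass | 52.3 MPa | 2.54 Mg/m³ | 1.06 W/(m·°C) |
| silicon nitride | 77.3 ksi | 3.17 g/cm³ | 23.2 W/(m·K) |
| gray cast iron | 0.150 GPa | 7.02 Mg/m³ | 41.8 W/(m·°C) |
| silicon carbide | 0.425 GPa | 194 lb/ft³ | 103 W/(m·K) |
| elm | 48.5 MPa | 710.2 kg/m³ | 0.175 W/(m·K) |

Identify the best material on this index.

silicon carbide

Screen on constraints: k ≥ 32.5 W/(m·K). Survivors: brass, gray cast iron, silicon carbide.
Putting every candidate on a common basis:
  brass: σ_y = 266.0 MPa, ρ = 8640 kg/m³
  gray cast iron: σ_y = 150.0 MPa, ρ = 7020 kg/m³
  silicon carbide: σ_y = 425.0 MPa, ρ = 3108 kg/m³
  silicon carbide: M = 137 kN·m/kg
  brass: M = 30.8 kN·m/kg
  gray cast iron: M = 21.4 kN·m/kg
Silicon carbide ranks first.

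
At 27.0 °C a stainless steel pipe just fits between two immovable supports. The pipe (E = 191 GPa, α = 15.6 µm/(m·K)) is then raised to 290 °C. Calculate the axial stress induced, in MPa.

784 MPa

ΔT = 263.0 K. Constrained thermal stress σ = E·α·ΔT = 191.0×10³ MPa × 15.6×10⁻⁶ × 263.0 = 784 MPa (compressive).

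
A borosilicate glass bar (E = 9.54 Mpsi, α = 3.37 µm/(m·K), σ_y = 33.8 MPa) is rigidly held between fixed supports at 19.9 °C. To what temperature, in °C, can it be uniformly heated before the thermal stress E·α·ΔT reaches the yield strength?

E = 9.54 Mpsi = 65.78 GPa.
E·α·ΔT = 33.80 MPa ⇒ ΔT = 33.80 / (65.78×10³ × 3.37×10⁻⁶) = 152.5 K.
T = 19.9 + 152.5 = 172.4 °C.

172 °C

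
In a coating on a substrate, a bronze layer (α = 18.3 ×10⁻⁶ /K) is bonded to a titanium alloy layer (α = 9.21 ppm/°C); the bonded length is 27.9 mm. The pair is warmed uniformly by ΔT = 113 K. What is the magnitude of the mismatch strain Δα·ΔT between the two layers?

Δα = |18.3 − 9.21|×10⁻⁶/K = 9.09×10⁻⁶/K.
Mismatch strain = Δα·ΔT = 9.09×10⁻⁶ × 113.0 = 1.03×10⁻³.

1.03×10⁻³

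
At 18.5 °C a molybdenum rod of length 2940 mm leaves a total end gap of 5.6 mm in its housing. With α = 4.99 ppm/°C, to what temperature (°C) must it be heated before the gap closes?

400 °C

α·L₀·ΔT = 5.6 mm ⇒ ΔT = 5.6 / (4.99×10⁻⁶ × 2940.0) = 381.7 K.
T = 18.5 + 381.7 = 400.2 °C.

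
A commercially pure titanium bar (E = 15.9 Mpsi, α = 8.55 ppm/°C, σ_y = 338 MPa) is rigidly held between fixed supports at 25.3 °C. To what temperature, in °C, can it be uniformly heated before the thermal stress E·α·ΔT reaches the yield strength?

E = 15.9 Mpsi = 109.6 GPa.
E·α·ΔT = 338.0 MPa ⇒ ΔT = 338.0 / (109.6×10³ × 8.55×10⁻⁶) = 360.6 K.
T = 25.3 + 360.6 = 385.9 °C.

386 °C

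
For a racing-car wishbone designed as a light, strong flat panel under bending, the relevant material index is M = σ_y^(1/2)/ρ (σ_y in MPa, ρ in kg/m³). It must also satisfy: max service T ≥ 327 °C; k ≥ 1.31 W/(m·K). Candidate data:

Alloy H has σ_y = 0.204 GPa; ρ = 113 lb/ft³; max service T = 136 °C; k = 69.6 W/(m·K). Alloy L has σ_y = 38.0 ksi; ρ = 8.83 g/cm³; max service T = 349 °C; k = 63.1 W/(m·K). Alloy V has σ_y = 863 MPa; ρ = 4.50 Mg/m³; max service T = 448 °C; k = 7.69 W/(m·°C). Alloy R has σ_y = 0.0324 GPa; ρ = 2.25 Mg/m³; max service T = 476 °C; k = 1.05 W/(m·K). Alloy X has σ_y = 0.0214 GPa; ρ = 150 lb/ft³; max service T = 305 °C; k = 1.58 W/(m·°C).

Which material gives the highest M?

alloy V

Screen on constraints: max service T ≥ 327 °C; k ≥ 1.31 W/(m·K). Survivors: alloy L, alloy V.
In SI units:
  alloy L: σ_y = 262.0 MPa, ρ = 8830 kg/m³
  alloy V: σ_y = 863.0 MPa, ρ = 4500 kg/m³
  alloy V: M = 6.53×10⁻³
  alloy L: M = 1.83×10⁻³
Alloy V has the largest M.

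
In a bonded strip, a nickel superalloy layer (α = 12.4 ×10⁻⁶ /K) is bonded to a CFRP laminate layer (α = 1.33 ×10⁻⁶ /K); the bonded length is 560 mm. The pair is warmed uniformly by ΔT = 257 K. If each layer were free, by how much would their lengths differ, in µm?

1590 µm

Δα = |12.4 − 1.33|×10⁻⁶/K = 11.1×10⁻⁶/K.
ΔL_mismatch = Δα·L·ΔT = 11.1×10⁻⁶ × 560.0 mm × 257.0 K = 1590 µm.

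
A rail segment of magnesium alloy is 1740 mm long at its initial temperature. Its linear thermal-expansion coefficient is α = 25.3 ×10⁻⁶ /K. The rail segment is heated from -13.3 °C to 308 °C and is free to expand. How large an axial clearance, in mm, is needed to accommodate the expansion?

14.1 mm

ΔT = 308 − (-13.3) = 321.3 K.
ΔL = α·L₀·ΔT = 25.3×10⁻⁶ × 1740 mm × 321.3 K = 14.1 mm.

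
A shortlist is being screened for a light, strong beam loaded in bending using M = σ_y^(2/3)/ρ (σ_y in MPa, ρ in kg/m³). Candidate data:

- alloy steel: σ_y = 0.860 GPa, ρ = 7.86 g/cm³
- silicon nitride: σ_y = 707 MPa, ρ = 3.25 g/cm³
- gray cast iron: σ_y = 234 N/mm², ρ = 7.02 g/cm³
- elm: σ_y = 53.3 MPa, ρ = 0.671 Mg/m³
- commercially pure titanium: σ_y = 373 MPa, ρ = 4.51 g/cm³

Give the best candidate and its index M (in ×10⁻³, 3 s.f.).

Convert each candidate to consistent units, then evaluate M:
  alloy steel: σ_y = 860.0 MPa, ρ = 7860 kg/m³
  silicon nitride: σ_y = 707.0 MPa, ρ = 3250 kg/m³
  gray cast iron: σ_y = 234.0 MPa, ρ = 7020 kg/m³
  elm: σ_y = 53.30 MPa, ρ = 671.0 kg/m³
  commercially pure titanium: σ_y = 373.0 MPa, ρ = 4510 kg/m³
  silicon nitride: M = 24.4×10⁻³
  elm: M = 21.1×10⁻³
  alloy steel: M = 11.5×10⁻³
  commercially pure titanium: M = 11.5×10⁻³
  gray cast iron: M = 5.41×10⁻³
Silicon nitride has the largest M.

silicon nitride, M = 24.4×10⁻³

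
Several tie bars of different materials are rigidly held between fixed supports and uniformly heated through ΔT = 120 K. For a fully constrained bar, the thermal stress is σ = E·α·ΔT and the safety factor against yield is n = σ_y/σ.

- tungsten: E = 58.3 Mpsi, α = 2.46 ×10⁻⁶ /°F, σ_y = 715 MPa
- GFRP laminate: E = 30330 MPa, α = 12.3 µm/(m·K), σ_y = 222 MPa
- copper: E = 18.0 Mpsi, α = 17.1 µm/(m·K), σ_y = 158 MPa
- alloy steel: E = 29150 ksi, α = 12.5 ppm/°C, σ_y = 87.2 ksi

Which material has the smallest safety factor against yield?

copper

Converting E to GPa, α to ×10⁻⁶/K, σ_y to MPa, then σ and n for each:
  tungsten: E = 402.0, α = 4.43, σ_y = 715.0 → σ = 214 MPa, n = 3.35
  GFRP laminate: E = 30.33, α = 12.3, σ_y = 222.0 → σ = 44.8 MPa, n = 4.96
  copper: E = 124.1, α = 17.1, σ_y = 158.0 → σ = 255 MPa, n = 0.620
  alloy steel: E = 201.0, α = 12.5, σ_y = 601.2 → σ = 301 MPa, n = 1.99
Smallest n: copper with n = 0.620.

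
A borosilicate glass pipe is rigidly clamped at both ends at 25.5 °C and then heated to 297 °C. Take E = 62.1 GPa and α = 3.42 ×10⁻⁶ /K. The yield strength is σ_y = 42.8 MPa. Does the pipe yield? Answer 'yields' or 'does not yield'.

yields

ΔT = 271.5 K. Constrained thermal stress σ = E·α·ΔT = 62.10×10³ MPa × 3.42×10⁻⁶ × 271.5 = 57.7 MPa (compressive).
Compare to σ_y = 42.8 MPa: σ ≥ σ_y, so it yields.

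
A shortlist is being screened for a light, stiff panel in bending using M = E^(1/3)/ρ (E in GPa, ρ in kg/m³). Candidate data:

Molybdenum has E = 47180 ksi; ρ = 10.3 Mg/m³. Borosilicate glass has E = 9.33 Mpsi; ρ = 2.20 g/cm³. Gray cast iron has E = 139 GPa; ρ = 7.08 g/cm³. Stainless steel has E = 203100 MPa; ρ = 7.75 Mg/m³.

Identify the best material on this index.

After converting to SI:
  molybdenum: E = 325.3 GPa, ρ = 10300 kg/m³
  borosilicate glass: E = 64.33 GPa, ρ = 2200 kg/m³
  gray cast iron: E = 139.0 GPa, ρ = 7080 kg/m³
  stainless steel: E = 203.1 GPa, ρ = 7750 kg/m³
  borosilicate glass: M = 1.82×10⁻³
  stainless steel: M = 0.758×10⁻³
  gray cast iron: M = 0.732×10⁻³
  molybdenum: M = 0.668×10⁻³
Highest index: borosilicate glass.

borosilicate glass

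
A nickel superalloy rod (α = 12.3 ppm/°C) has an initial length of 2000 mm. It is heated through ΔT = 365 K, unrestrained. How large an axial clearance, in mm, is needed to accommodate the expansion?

8.98 mm

ΔL = α·L₀·ΔT = 12.3×10⁻⁶ × 2000 mm × 365.0 K = 8.98 mm.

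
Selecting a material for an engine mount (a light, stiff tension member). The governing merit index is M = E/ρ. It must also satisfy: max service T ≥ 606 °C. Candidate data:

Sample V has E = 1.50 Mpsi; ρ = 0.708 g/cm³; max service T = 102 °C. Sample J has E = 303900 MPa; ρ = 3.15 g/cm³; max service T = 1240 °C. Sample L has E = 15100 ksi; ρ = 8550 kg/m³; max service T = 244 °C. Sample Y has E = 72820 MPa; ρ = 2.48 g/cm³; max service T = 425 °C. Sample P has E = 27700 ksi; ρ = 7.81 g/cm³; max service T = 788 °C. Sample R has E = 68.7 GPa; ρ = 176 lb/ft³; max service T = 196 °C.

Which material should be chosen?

Screen on constraints: max service T ≥ 606 °C. Survivors: sample J, sample P.
Normalizing units and computing the index:
  sample J: E = 303.9 GPa, ρ = 3150 kg/m³
  sample P: E = 191.0 GPa, ρ = 7810 kg/m³
  sample J: M = 96.5 MN·m/kg
  sample P: M = 24.5 MN·m/kg
The maximum is for sample J.

sample J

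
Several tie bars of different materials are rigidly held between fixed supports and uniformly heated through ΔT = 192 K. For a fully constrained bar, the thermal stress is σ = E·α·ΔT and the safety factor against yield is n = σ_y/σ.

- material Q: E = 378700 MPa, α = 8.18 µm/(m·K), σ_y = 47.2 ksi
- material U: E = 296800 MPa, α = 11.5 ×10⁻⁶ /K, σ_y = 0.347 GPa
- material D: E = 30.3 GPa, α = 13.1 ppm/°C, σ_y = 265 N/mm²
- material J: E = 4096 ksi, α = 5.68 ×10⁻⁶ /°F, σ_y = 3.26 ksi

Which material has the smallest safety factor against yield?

material J

With everything in SI (GPa, ×10⁻⁶/K, MPa):
  material Q: E = 378.7, α = 8.18, σ_y = 325.4 → σ = 595 MPa, n = 0.547
  material U: E = 296.8, α = 11.5, σ_y = 347.0 → σ = 655 MPa, n = 0.530
  material D: E = 30.30, α = 13.1, σ_y = 265.0 → σ = 76.2 MPa, n = 3.48
  material J: E = 28.24, α = 10.2, σ_y = 22.48 → σ = 55.4 MPa, n = 0.405
Material J has the lowest safety factor, n = 0.405.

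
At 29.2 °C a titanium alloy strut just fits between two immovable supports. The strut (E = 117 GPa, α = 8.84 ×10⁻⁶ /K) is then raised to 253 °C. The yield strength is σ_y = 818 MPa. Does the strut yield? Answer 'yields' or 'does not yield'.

ΔT = 223.8 K. Constrained thermal stress σ = E·α·ΔT = 117.0×10³ MPa × 8.84×10⁻⁶ × 223.8 = 231 MPa (compressive).
Compare to σ_y = 818 MPa: σ < σ_y, so it does not yield.

does not yield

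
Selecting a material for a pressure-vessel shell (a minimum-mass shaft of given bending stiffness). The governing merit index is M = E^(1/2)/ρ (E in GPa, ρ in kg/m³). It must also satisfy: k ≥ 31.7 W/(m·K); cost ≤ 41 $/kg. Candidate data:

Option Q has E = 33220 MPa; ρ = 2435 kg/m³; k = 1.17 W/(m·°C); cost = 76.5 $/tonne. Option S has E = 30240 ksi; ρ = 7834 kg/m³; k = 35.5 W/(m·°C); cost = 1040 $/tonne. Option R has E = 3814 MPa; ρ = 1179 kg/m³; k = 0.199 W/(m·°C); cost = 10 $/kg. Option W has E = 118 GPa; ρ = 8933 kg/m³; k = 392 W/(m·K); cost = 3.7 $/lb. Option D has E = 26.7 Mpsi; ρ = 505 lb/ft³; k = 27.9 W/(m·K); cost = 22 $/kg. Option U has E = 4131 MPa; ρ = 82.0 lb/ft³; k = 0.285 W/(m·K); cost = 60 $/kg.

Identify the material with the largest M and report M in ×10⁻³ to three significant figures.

option S, M = 1.84×10⁻³

Screen on constraints: k ≥ 31.7 W/(m·K); cost ≤ 41 $/kg. Survivors: option S, option W.
Convert each candidate to consistent units, then evaluate M:
  option S: E = 208.5 GPa, ρ = 7834 kg/m³
  option W: E = 118.0 GPa, ρ = 8933 kg/m³
  option S: M = 1.84×10⁻³
  option W: M = 1.22×10⁻³
Option S ranks first.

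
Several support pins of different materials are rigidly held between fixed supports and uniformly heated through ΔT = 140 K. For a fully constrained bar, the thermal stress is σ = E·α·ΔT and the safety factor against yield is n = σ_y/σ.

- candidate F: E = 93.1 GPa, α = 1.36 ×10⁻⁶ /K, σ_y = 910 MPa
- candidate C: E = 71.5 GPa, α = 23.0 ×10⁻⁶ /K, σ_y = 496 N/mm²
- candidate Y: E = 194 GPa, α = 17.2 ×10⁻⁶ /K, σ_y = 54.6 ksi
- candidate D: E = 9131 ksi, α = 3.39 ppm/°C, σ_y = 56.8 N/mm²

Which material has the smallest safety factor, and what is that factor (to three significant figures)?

Per material, after unit conversion:
  candidate F: E = 93.10, α = 1.36, σ_y = 910.0 → σ = 17.7 MPa, n = 51.3
  candidate C: E = 71.50, α = 23.0, σ_y = 496.0 → σ = 230 MPa, n = 2.15
  candidate Y: E = 194.0, α = 17.2, σ_y = 376.5 → σ = 467 MPa, n = 0.806
  candidate D: E = 62.96, α = 3.39, σ_y = 56.80 → σ = 29.9 MPa, n = 1.90
Smallest n: candidate Y with n = 0.806.

candidate Y, n = 0.806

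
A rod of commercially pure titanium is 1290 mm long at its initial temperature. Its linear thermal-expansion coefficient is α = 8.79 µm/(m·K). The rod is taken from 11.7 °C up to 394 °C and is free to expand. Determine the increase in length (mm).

ΔT = 394 − 11.7 = 382.3 K.
ΔL = α·L₀·ΔT = 8.79×10⁻⁶ × 1290 mm × 382.3 K = 4.33 mm.

4.33 mm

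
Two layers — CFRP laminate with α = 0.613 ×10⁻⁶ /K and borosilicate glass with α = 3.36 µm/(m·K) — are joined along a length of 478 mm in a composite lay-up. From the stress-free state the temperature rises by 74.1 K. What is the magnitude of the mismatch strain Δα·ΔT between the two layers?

Δα = |0.613 − 3.36|×10⁻⁶/K = 2.75×10⁻⁶/K.
Mismatch strain = Δα·ΔT = 2.75×10⁻⁶ × 74.1 = 2.04×10⁻⁴.

2.04×10⁻⁴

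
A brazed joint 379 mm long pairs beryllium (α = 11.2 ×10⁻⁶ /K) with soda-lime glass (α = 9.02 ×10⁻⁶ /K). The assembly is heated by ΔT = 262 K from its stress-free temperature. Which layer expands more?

beryllium

α(beryllium) = 11.2×10⁻⁶/K vs α(soda-lime glass) = 9.02×10⁻⁶/K.
Higher α expands more for the same ΔT: beryllium.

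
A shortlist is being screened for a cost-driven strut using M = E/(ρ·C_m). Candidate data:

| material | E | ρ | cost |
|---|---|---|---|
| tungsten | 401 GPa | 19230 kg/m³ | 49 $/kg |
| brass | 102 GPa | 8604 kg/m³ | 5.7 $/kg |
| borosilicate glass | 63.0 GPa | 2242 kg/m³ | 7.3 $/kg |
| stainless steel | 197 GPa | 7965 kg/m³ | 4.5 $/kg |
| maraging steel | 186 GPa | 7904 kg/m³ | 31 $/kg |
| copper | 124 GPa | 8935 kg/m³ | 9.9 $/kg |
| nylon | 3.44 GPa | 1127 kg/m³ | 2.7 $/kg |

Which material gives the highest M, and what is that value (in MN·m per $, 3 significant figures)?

stainless steel, M = 5.50 MN·m per $

Per-candidate index values:
  stainless steel: M = 5.50 MN·m per $
  borosilicate glass: M = 3.85 MN·m per $
  brass: M = 2.08 MN·m per $
  copper: M = 1.40 MN·m per $
  nylon: M = 1.13 MN·m per $
  maraging steel: M = 0.759 MN·m per $
  tungsten: M = 0.426 MN·m per $
Stainless steel has the largest M.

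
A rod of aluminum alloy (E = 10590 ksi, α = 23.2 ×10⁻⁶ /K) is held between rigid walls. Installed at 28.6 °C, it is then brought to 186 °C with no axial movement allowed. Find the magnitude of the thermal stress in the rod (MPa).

E = 10590 ksi = 73.02 GPa.
ΔT = 157.4 K. Constrained thermal stress σ = E·α·ΔT = 73.02×10³ MPa × 23.2×10⁻⁶ × 157.4 = 267 MPa (compressive).

267 MPa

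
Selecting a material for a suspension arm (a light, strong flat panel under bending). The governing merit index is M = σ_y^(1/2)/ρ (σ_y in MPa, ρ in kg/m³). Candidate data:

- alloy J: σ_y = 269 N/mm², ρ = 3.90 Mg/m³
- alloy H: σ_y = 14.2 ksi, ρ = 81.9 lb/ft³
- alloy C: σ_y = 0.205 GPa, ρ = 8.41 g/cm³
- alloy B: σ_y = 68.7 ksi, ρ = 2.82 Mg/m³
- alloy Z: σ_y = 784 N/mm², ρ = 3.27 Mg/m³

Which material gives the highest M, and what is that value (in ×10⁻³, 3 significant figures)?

alloy Z, M = 8.56×10⁻³

Convert each candidate to consistent units, then evaluate M:
  alloy J: σ_y = 269.0 MPa, ρ = 3900 kg/m³
  alloy H: σ_y = 97.91 MPa, ρ = 1312 kg/m³
  alloy C: σ_y = 205.0 MPa, ρ = 8410 kg/m³
  alloy B: σ_y = 473.7 MPa, ρ = 2820 kg/m³
  alloy Z: σ_y = 784.0 MPa, ρ = 3270 kg/m³
  alloy Z: M = 8.56×10⁻³
  alloy B: M = 7.72×10⁻³
  alloy H: M = 7.54×10⁻³
  alloy J: M = 4.21×10⁻³
  alloy C: M = 1.70×10⁻³
The maximum is for alloy Z.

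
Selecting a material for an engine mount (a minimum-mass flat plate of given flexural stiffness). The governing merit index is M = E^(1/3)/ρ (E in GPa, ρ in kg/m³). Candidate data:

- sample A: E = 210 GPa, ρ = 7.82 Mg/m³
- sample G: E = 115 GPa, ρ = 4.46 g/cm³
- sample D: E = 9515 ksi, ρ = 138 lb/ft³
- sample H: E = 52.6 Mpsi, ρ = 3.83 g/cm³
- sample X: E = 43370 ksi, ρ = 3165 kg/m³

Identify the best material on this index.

sample X

Putting every candidate on a common basis:
  sample A: E = 210.0 GPa, ρ = 7820 kg/m³
  sample G: E = 115.0 GPa, ρ = 4460 kg/m³
  sample D: E = 65.60 GPa, ρ = 2211 kg/m³
  sample H: E = 362.7 GPa, ρ = 3830 kg/m³
  sample X: E = 299.0 GPa, ρ = 3165 kg/m³
  sample X: M = 2.11×10⁻³
  sample H: M = 1.86×10⁻³
  sample D: M = 1.82×10⁻³
  sample G: M = 1.09×10⁻³
  sample A: M = 0.760×10⁻³
Sample X ranks first.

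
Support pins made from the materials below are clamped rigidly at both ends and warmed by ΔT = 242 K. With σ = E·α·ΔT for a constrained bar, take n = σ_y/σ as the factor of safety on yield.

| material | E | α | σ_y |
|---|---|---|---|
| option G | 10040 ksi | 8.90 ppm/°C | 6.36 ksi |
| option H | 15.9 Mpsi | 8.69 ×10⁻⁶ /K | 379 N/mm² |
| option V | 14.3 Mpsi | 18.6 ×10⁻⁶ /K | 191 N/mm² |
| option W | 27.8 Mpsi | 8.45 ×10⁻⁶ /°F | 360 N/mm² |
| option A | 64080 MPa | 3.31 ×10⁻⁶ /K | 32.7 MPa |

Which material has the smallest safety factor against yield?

option G

With everything in SI (GPa, ×10⁻⁶/K, MPa):
  option G: E = 69.22, α = 8.90, σ_y = 43.85 → σ = 149 MPa, n = 0.294
  option H: E = 109.6, α = 8.69, σ_y = 379.0 → σ = 231 MPa, n = 1.64
  option V: E = 98.60, α = 18.6, σ_y = 191.0 → σ = 444 MPa, n = 0.430
  option W: E = 191.7, α = 15.2, σ_y = 360.0 → σ = 706 MPa, n = 0.510
  option A: E = 64.08, α = 3.31, σ_y = 32.70 → σ = 51.3 MPa, n = 0.637
Option G has the lowest safety factor, n = 0.294.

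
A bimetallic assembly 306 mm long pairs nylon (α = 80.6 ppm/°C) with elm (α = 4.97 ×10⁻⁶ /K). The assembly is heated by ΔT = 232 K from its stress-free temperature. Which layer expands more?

nylon

α(nylon) = 80.6×10⁻⁶/K vs α(elm) = 4.97×10⁻⁶/K.
Higher α expands more for the same ΔT: nylon.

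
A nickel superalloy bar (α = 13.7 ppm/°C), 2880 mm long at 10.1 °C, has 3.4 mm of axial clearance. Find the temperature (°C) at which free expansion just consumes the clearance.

α·L₀·ΔT = 3.4 mm ⇒ ΔT = 3.4 / (13.7×10⁻⁶ × 2880.0) = 86.17 K.
T = 10.1 + 86.17 = 96.27 °C.

96.3 °C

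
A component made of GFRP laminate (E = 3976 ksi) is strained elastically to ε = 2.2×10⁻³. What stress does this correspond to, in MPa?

60.3 MPa

E = 3976 ksi = 27.41 GPa.
σ = E·ε = 27410 MPa × 2.2×10⁻³ = 60.3 MPa.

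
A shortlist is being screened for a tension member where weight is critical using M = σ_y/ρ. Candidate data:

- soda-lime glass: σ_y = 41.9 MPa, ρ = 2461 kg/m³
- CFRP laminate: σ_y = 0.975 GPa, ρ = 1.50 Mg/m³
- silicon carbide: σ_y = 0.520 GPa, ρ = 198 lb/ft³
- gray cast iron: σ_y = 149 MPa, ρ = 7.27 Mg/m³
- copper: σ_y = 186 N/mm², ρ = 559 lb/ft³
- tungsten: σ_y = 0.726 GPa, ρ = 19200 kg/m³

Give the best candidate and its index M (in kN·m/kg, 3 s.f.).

In SI units:
  soda-lime glass: σ_y = 41.90 MPa, ρ = 2461 kg/m³
  CFRP laminate: σ_y = 975.0 MPa, ρ = 1500 kg/m³
  silicon carbide: σ_y = 520.0 MPa, ρ = 3172 kg/m³
  gray cast iron: σ_y = 149.0 MPa, ρ = 7270 kg/m³
  copper: σ_y = 186.0 MPa, ρ = 8954 kg/m³
  tungsten: σ_y = 726.0 MPa, ρ = 19200 kg/m³
  CFRP laminate: M = 650 kN·m/kg
  silicon carbide: M = 164 kN·m/kg
  tungsten: M = 37.8 kN·m/kg
  copper: M = 20.8 kN·m/kg
  gray cast iron: M = 20.5 kN·m/kg
  soda-lime glass: M = 17.0 kN·m/kg
The maximum is for CFRP laminate.

CFRP laminate, M = 650 kN·m/kg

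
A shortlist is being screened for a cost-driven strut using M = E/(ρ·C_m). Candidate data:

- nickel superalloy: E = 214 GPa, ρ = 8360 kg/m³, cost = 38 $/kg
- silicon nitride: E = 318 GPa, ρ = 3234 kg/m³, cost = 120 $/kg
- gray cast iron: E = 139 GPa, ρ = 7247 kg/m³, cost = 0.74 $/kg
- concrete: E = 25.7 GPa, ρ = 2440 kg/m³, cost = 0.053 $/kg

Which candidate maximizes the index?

Evaluate M for each candidate:
  concrete: M = 199 MN·m per $
  gray cast iron: M = 25.9 MN·m per $
  silicon nitride: M = 0.819 MN·m per $
  nickel superalloy: M = 0.674 MN·m per $
The maximum is for concrete.

concrete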